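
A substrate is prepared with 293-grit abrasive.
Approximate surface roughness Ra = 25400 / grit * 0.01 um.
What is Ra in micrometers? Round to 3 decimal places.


Ra = 25400 / 293 * 0.01 = 0.867 um

0.867


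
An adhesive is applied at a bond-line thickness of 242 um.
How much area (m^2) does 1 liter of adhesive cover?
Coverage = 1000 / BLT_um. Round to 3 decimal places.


Coverage = 1000 / 242 = 4.132 m^2

4.132


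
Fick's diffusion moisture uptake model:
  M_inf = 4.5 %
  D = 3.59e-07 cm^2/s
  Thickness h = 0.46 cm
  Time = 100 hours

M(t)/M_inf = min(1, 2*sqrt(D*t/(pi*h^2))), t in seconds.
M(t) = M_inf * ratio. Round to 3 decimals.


t_sec = 100 * 3600 = 360000
ratio = 2*sqrt(3.59e-07*360000/(pi*0.46^2))
= min(1, 0.881852)
= 0.881852
M(t) = 4.5 * 0.881852 = 3.968 %

3.968


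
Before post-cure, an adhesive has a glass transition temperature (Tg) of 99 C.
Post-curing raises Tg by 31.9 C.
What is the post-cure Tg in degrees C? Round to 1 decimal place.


Tg_post = Tg_base + delta_Tg
= 99 + 31.9
= 130.9 C

130.9


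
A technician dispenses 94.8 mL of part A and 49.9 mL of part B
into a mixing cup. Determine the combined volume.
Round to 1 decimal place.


Combined volume = 94.8 + 49.9
= 144.7 mL

144.7


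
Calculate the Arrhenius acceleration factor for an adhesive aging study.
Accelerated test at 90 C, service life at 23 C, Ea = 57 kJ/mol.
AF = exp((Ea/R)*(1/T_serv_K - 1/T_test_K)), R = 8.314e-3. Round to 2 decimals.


T_test = 363.15 K, T_serv = 296.15 K
Ea/R = 57 / 0.008314 = 6855.91
AF = exp(6855.91 * (1/296.15 - 1/363.15))
= 71.60

71.60


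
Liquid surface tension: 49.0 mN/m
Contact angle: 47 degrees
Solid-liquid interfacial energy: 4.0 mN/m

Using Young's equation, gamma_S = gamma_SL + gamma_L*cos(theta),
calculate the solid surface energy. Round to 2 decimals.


gamma_S = 4.0 + 49.0 * cos(47)
= 37.42 mN/m

37.42


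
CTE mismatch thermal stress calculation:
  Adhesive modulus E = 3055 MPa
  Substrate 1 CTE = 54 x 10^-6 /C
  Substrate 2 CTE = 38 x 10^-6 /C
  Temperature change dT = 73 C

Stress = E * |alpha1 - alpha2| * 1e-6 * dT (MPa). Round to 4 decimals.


delta_alpha = |54 - 38| = 16 x 10^-6/C
Stress = 3055 * 16e-6 * 73
= 3.5682 MPa

3.5682


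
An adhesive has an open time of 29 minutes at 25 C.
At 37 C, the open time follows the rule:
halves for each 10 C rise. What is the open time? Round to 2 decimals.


Factor = 2^((37-25)/10) = 2.2974
Open time = 29 / 2.2974 = 12.62 min

12.62


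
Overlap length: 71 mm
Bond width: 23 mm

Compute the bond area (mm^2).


Bond area = 71 * 23 = 1633 mm^2

1633


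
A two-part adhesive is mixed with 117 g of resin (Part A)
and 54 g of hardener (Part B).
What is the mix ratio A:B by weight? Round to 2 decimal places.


Mix ratio = mass_A / mass_B
= 117 / 54
= 2.17

2.17


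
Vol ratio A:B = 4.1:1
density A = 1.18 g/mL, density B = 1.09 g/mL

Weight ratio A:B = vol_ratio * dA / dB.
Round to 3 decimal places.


Weight ratio = 4.1 * 1.18 / 1.09
= 4.439

4.439


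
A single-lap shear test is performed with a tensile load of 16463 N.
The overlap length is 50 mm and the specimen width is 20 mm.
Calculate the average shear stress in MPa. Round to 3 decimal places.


Shear stress = F / (overlap * width)
= 16463 / (50 * 20)
= 16463 / 1000
= 16.463 MPa

16.463


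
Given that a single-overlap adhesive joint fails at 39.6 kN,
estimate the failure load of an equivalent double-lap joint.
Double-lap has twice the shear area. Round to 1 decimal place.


Double-lap factor = 2
Expected load = 39.6 * 2 = 79.2 kN

79.2


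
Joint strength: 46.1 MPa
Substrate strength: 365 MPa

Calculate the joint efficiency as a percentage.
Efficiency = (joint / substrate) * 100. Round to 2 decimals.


Efficiency = (46.1 / 365) * 100 = 12.63%

12.63


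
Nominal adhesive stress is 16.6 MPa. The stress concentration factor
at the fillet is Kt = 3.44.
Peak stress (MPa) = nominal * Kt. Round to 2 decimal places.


Peak = 16.6 * 3.44 = 57.10 MPa

57.10


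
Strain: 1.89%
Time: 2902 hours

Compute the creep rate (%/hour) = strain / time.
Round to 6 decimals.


Creep rate = 1.89 / 2902
= 0.000651 %/h

0.000651


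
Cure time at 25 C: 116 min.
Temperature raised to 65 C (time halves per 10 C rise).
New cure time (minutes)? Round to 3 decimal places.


Acceleration factor = 2^(40/10) = 16.0000
New time = 116 / 16.0000 = 7.250 min

7.250


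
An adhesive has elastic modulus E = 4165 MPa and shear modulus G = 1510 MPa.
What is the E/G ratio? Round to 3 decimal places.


E/G = 4165 / 1510 = 2.758

2.758


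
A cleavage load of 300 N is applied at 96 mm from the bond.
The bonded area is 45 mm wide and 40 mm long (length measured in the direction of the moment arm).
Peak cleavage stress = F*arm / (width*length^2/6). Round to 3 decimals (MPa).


Moment = 300 * 96 = 28800 N*mm
Section modulus = 45 * 1600 / 6 = 72000 / 6 mm^3
Stress = 28800 / (72000 / 6) = 172800 / 72000
= 2.400 MPa

2.400


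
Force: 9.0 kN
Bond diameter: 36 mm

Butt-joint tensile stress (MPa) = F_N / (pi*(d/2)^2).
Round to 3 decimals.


F_N = 9.0 * 1000 = 9000.0 N
A = pi*(18.0)^2 = 1017.8760 mm^2
stress = 9000.0 / 1017.8760 = 8.842 MPa

8.842


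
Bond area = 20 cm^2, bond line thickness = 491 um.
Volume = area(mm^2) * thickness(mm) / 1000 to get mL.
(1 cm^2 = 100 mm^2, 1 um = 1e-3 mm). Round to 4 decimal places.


area_mm2 = 20 * 100 = 2000
blt_mm = 491 * 1e-3 = 0.491
vol_mm3 = 2000 * 0.491 = 982.0
vol_mL = 982.0 / 1000 = 0.9820 mL

0.9820


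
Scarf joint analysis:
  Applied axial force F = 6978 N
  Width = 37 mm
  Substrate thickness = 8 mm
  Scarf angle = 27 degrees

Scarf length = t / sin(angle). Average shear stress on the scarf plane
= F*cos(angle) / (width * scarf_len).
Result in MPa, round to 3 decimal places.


Scarf length = 8 / sin(27 deg) = 17.6215 mm
cos(27 deg) = 0.891007
Shear = 6978 * 0.891007 / (37 * 17.6215)
= 9.536 MPa

9.536


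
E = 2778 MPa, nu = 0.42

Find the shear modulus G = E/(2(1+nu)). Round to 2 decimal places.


G = 2778 / (2 * 1.42)
= 978.17 MPa

978.17


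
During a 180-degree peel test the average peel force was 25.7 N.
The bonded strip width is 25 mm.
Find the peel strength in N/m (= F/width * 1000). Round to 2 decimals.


Peel strength = F/width * 1000
= 25.7 / 25 * 1000
= 1028.00 N/m

1028.00


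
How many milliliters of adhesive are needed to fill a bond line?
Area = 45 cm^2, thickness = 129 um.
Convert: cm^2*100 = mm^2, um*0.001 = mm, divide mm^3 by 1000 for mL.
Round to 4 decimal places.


= (45 * 100) * (129 * 0.001) / 1000
= 0.5805 mL

0.5805


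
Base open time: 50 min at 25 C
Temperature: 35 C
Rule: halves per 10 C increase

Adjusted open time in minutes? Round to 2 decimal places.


Acceleration = 2^((35-25)/10) = 2.0000
Open time = 50 / 2.0000 = 25.00 min

25.00


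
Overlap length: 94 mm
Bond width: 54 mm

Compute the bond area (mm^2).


Bond area = 94 * 54 = 5076 mm^2

5076


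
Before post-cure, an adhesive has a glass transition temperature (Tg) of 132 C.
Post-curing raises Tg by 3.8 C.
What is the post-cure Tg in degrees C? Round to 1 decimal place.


Tg_post = Tg_base + delta_Tg
= 132 + 3.8
= 135.8 C

135.8


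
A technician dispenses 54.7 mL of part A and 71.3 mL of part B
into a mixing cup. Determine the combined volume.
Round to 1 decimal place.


Combined volume = 54.7 + 71.3
= 126.0 mL

126.0


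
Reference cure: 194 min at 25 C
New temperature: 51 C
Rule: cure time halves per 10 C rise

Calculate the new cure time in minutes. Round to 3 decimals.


factor = 2^((51-25)/10) = 6.0629
t_new = 194 / 6.0629 = 31.998 min

31.998


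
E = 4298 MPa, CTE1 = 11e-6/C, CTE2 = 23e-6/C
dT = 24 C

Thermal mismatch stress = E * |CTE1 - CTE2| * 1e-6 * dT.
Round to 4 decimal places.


= 4298 * 12e-6 * 24
= 1.2378 MPa

1.2378


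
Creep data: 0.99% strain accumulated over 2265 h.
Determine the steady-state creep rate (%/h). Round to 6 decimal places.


Rate = 0.99 / 2265 = 0.000437 %/h

0.000437


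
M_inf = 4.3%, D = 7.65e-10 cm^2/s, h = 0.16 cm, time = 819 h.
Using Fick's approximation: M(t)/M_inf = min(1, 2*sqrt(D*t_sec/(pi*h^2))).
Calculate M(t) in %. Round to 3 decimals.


t = 2948400 s
ratio = min(1, 2*sqrt(7.65e-10*2948400/(pi*0.0256)))
= 0.334934
M(t) = 4.3 * 0.334934 = 1.440%

1.440


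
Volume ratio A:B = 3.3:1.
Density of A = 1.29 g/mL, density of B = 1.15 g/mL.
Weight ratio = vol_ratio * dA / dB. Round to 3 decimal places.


Wt ratio = 3.3 * 1.29 / 1.15
= 3.702

3.702


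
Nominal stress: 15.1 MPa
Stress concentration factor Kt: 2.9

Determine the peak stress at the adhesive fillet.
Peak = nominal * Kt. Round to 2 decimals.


Peak stress = 15.1 * 2.9
= 43.79 MPa

43.79


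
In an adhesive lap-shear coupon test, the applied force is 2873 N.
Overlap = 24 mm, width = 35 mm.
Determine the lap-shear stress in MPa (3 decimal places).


stress = F / (overlap * width)
= 2873 / (24 * 35)
= 3.420 MPa

3.420


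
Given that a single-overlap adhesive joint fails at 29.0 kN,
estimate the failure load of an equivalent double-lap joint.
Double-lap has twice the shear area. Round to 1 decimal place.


Double-lap factor = 2
Expected load = 29.0 * 2 = 58.0 kN

58.0


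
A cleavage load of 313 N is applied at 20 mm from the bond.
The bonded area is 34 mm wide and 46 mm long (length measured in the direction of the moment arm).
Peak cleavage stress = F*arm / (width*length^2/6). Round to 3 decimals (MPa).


Moment = 313 * 20 = 6260 N*mm
Section modulus = 34 * 2116 / 6 = 71944 / 6 mm^3
Stress = 6260 / (71944 / 6) = 37560 / 71944
= 0.522 MPa

0.522


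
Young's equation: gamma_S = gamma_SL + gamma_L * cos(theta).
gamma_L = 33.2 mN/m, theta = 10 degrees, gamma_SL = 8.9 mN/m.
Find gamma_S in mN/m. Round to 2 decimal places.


cos(10 deg) = 0.984808
gamma_S = 8.9 + 33.2 * 0.984808
= 41.60 mN/m

41.60


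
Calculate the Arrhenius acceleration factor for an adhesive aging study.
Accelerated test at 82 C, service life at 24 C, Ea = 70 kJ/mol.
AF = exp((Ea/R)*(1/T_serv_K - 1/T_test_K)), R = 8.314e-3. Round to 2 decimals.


T_test = 355.15 K, T_serv = 297.15 K
Ea/R = 70 / 0.008314 = 8419.53
AF = exp(8419.53 * (1/297.15 - 1/355.15))
= 102.24

102.24


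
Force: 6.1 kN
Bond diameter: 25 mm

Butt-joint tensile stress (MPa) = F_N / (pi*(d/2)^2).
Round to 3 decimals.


F_N = 6.1 * 1000 = 6100.0 N
A = pi*(12.5)^2 = 490.8739 mm^2
stress = 6100.0 / 490.8739 = 12.427 MPa

12.427


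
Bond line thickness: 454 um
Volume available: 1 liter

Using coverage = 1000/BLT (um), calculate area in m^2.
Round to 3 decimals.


1 L = 1e6 mm^3, thickness = 454 um = 0.454 mm
Area = 1e6 / 0.454 mm^2 = (1e6 / 0.454) / 1e6 m^2 = 1000 / 454 m^2
= 2.203 m^2

2.203


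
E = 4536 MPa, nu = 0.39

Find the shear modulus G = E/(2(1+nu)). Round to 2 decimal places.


G = 4536 / (2 * 1.39)
= 1631.65 MPa

1631.65


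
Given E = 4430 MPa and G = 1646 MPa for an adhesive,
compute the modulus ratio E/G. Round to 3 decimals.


E/G ratio = 4430 / 1646 = 2.691

2.691


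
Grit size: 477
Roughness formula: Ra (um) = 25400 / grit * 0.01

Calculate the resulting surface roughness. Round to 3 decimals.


Ra = 25400 / 477 * 0.01
= 0.532 um

0.532


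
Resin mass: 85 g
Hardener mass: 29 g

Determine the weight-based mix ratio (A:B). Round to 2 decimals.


Ratio = 85 / 29 = 2.93

2.93


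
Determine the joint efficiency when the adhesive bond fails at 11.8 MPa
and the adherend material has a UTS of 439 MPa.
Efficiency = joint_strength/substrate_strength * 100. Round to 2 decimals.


Joint efficiency = 11.8 / 439 * 100
= 2.69%

2.69


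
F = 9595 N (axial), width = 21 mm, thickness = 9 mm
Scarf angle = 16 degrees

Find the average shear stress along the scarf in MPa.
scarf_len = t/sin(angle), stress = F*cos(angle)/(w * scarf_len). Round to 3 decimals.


scarf_len = 9/sin(16 deg) = 32.6516
cos(16 deg) = 0.961262
stress = 9595*0.961262/(21*32.6516) = 13.451 MPa

13.451


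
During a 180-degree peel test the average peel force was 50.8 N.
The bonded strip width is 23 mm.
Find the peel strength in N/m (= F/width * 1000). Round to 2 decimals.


Peel strength = F/width * 1000
= 50.8 / 23 * 1000
= 2208.70 N/m

2208.70


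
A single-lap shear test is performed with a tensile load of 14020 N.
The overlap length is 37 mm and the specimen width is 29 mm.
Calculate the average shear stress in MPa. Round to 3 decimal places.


Shear stress = F / (overlap * width)
= 14020 / (37 * 29)
= 14020 / 1073
= 13.066 MPa

13.066


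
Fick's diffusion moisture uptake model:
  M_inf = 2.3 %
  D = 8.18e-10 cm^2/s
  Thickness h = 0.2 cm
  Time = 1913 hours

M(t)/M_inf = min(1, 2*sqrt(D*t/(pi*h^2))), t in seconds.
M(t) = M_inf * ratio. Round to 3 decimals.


t_sec = 1913 * 3600 = 6886800
ratio = 2*sqrt(8.18e-10*6886800/(pi*0.2^2))
= min(1, 0.423458)
= 0.423458
M(t) = 2.3 * 0.423458 = 0.974 %

0.974


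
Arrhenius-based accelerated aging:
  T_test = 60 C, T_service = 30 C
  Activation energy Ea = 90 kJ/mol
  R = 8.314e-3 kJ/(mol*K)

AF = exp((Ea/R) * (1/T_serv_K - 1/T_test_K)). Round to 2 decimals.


T_test_K = 333.15, T_serv_K = 303.15
AF = exp((90/8.314e-3) * (1/303.15 - 1/333.15))
= 24.92

24.92


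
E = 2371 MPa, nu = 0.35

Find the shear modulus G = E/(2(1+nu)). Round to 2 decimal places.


G = 2371 / (2 * 1.35)
= 878.15 MPa

878.15


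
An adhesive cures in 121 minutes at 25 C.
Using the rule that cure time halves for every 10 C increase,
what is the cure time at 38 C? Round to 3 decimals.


Factor = 2^((38 - 25) / 10) = 2.4623
Cure time = 121 / 2.4623
= 49.141 minutes

49.141


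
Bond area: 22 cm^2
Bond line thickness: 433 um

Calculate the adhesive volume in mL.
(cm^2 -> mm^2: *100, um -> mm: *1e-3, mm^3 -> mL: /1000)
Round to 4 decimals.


V = 22*100 * 433*1e-3 / 1000
= 0.9526 mL

0.9526


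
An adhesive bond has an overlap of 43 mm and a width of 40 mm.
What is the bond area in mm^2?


Bond area = overlap * width
= 43 * 40
= 1720 mm^2

1720


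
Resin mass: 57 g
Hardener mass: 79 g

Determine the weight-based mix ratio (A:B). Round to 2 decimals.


Ratio = 57 / 79 = 0.72

0.72


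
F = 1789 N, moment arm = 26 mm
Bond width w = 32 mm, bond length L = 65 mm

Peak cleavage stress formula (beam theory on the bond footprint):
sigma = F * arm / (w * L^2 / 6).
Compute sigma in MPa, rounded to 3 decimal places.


sigma = (1789 * 26) / (32 * 4225 / 6)
= 46514 * 6 / 135200
= 279084 / 135200
= 2.064 MPa

2.064


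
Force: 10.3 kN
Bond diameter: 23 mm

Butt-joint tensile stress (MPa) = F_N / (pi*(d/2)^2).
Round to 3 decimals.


F_N = 10.3 * 1000 = 10300.0 N
A = pi*(11.5)^2 = 415.4756 mm^2
stress = 10300.0 / 415.4756 = 24.791 MPa

24.791


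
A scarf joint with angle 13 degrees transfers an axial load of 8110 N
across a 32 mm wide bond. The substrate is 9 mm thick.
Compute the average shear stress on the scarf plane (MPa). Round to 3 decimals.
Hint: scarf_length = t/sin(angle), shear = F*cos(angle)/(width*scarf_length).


scarf_length = 9 / sin(13 deg) = 40.0087 mm
cos(13 deg) = 0.974370
shear stress = 8110 * 0.974370 / (32 * 40.0087)
= 6.172 MPa

6.172


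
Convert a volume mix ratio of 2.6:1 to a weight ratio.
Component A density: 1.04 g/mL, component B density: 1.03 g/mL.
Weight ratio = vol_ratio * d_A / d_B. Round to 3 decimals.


= 2.6 * 1.04 / 1.03 = 2.625

2.625


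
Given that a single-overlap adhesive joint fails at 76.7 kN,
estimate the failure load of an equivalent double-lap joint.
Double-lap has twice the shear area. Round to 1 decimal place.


Double-lap factor = 2
Expected load = 76.7 * 2 = 153.4 kN

153.4


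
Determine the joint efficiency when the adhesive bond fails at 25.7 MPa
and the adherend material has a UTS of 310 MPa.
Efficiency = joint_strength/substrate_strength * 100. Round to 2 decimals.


Joint efficiency = 25.7 / 310 * 100
= 8.29%

8.29


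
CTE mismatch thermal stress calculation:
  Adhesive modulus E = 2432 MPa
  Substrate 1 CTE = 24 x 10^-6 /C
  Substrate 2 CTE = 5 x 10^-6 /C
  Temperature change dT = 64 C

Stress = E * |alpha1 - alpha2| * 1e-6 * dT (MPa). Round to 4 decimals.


delta_alpha = |24 - 5| = 19 x 10^-6/C
Stress = 2432 * 19e-6 * 64
= 2.9573 MPa

2.9573


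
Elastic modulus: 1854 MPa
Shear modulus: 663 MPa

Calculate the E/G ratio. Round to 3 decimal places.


E / G = 1854 / 663 = 2.796

2.796


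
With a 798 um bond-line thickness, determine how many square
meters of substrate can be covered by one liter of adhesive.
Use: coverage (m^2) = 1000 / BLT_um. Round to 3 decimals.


Coverage = 1000 / 798 = 1.253 m^2

1.253


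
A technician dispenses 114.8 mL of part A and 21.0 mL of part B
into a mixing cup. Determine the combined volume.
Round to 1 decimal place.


Combined volume = 114.8 + 21.0
= 135.8 mL

135.8


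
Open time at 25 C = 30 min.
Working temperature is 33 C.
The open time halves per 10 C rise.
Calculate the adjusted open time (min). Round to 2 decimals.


factor = 2^((33 - 25) / 10) = 1.7411
ot = 30 / 1.7411 = 17.23 min

17.23


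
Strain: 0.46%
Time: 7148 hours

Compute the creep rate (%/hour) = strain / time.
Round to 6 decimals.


Creep rate = 0.46 / 7148
= 0.000064 %/h

0.000064


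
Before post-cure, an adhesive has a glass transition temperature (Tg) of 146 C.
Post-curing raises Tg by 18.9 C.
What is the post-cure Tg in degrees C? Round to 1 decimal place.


Tg_post = Tg_base + delta_Tg
= 146 + 18.9
= 164.9 C

164.9


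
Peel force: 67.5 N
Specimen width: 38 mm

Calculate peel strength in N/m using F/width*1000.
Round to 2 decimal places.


Peel strength = 67.5 / 38 * 1000 = 1776.32 N/m

1776.32


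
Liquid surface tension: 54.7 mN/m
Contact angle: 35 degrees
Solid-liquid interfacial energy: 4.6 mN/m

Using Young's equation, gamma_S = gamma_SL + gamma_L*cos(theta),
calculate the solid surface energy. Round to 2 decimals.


gamma_S = 4.6 + 54.7 * cos(35)
= 49.41 mN/m

49.41


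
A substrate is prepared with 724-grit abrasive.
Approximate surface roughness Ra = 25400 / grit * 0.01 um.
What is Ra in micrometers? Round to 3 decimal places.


Ra = 25400 / 724 * 0.01 = 0.351 um

0.351


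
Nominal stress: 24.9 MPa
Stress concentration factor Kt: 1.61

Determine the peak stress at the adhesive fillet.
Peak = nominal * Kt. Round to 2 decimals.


Peak stress = 24.9 * 1.61
= 40.09 MPa

40.09


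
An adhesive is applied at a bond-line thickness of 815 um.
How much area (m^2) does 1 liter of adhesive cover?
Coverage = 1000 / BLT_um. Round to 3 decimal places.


Coverage = 1000 / 815 = 1.227 m^2

1.227


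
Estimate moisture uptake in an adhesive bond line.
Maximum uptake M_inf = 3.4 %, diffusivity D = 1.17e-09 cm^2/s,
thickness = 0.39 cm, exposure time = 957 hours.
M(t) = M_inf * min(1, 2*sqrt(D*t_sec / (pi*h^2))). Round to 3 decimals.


Convert time: 957 h = 3445200 s
ratio = min(1, 2*sqrt(1.17e-09*3445200/(pi*0.39^2)))
= 0.183692
M(t) = 3.4 * 0.183692 = 0.625%

0.625


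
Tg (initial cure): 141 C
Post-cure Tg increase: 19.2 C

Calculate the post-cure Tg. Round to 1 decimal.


Post-cure Tg = 141 + 19.2 = 160.2 C

160.2


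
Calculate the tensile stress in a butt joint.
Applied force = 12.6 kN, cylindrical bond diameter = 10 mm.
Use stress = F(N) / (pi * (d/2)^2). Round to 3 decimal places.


A = pi * 5.0^2 = 78.5398 mm^2
sigma = 12600.0 / 78.5398 = 160.428 MPa

160.428


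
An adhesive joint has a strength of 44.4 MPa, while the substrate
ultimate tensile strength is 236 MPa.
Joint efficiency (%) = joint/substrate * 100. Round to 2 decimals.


Efficiency = 44.4 / 236 * 100
= 18.81%

18.81


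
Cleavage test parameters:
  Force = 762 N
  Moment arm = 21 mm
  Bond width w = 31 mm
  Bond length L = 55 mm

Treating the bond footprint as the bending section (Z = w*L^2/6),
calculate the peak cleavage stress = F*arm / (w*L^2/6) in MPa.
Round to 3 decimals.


M = 762 * 21 = 16002 N*mm
Z = 31 * 55^2 / 6 = 93775 / 6 mm^3
sigma = M / Z = 6 * 16002 / 93775 = 96012 / 93775
= 1.024 MPa

1.024


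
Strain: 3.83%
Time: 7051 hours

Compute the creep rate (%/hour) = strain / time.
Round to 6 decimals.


Creep rate = 3.83 / 7051
= 0.000543 %/h

0.000543


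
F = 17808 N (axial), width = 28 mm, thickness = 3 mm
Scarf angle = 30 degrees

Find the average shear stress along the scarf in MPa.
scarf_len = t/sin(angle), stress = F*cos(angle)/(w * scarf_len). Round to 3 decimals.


scarf_len = 3/sin(30 deg) = 6.0000
cos(30 deg) = 0.866025
stress = 17808*0.866025/(28*6.0000) = 91.799 MPa

91.799


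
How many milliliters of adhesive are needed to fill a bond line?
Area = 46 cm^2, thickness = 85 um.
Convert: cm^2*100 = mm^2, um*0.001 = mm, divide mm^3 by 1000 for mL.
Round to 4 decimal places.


= (46 * 100) * (85 * 0.001) / 1000
= 0.3910 mL

0.3910


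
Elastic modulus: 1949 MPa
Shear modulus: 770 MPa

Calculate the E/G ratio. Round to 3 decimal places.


E / G = 1949 / 770 = 2.531

2.531


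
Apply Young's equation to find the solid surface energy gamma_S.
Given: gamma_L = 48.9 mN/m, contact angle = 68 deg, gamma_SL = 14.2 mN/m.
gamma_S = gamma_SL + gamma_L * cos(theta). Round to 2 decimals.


theta_rad = 68 * pi/180 = 1.186824
gamma_S = 14.2 + 48.9 * cos(1.186824)
= 32.52 mN/m

32.52


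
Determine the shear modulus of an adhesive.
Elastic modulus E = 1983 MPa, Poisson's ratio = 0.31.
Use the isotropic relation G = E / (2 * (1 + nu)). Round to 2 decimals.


G = 1983 / (2*(1+0.31)) = 1983 / 2.62
= 756.87 MPa

756.87


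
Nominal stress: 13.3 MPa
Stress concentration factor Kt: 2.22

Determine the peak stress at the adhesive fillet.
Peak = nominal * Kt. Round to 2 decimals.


Peak stress = 13.3 * 2.22
= 29.53 MPa

29.53


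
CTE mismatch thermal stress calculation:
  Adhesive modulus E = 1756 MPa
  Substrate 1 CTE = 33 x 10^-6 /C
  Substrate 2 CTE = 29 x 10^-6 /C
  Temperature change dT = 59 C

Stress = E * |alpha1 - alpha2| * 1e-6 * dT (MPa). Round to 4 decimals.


delta_alpha = |33 - 29| = 4 x 10^-6/C
Stress = 1756 * 4e-6 * 59
= 0.4144 MPa

0.4144


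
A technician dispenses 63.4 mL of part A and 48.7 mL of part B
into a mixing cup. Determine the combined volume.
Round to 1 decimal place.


Combined volume = 63.4 + 48.7
= 112.1 mL

112.1


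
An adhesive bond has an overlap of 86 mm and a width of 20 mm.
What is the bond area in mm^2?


Bond area = overlap * width
= 86 * 20
= 1720 mm^2

1720


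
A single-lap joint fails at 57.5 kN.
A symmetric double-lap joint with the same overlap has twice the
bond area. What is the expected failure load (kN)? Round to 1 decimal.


Double-lap load = 2 * 57.5 = 115.0 kN

115.0


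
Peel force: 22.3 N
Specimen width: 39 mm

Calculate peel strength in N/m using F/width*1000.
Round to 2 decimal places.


Peel strength = 22.3 / 39 * 1000 = 571.79 N/m

571.79


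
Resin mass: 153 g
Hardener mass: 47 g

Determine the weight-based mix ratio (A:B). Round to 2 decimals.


Ratio = 153 / 47 = 3.26

3.26


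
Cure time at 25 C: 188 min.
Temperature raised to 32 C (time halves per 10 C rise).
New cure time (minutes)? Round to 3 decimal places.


Acceleration factor = 2^(7/10) = 1.6245
New time = 188 / 1.6245 = 115.728 min

115.728


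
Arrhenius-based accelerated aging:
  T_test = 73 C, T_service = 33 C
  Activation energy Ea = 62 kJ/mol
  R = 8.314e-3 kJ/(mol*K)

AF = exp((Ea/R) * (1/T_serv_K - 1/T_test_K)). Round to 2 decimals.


T_test_K = 346.15, T_serv_K = 306.15
AF = exp((62/8.314e-3) * (1/306.15 - 1/346.15))
= 16.69

16.69


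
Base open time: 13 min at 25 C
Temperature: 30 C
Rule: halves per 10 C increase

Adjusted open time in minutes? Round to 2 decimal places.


Acceleration = 2^((30-25)/10) = 1.4142
Open time = 13 / 1.4142 = 9.19 min

9.19


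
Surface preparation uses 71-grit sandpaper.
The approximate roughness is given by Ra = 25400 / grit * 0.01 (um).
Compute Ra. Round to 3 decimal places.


Ra = 25400 / 71 * 0.01
= 254 / 71
= 3.577 um

3.577


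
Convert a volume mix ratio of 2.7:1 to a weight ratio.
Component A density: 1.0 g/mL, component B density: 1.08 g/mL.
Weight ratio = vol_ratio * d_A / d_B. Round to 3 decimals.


= 2.7 * 1.0 / 1.08 = 2.500

2.500


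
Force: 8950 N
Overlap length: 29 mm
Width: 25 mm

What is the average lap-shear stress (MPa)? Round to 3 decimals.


Average shear stress = F / (overlap * width)
= 8950 / (29 * 25)
= 12.345 MPa

12.345


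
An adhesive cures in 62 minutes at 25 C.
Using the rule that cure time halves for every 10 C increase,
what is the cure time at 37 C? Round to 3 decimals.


Factor = 2^((37 - 25) / 10) = 2.2974
Cure time = 62 / 2.2974
= 26.987 minutes

26.987


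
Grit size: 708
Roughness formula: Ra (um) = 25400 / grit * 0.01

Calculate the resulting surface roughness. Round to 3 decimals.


Ra = 25400 / 708 * 0.01
= 0.359 um

0.359


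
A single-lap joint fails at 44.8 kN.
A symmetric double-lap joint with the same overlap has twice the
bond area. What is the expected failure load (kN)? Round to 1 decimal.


Double-lap load = 2 * 44.8 = 89.6 kN

89.6


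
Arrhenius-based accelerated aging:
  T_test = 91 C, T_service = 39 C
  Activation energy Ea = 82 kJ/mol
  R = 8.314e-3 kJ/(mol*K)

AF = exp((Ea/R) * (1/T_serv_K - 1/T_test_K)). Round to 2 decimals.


T_test_K = 364.15, T_serv_K = 312.15
AF = exp((82/8.314e-3) * (1/312.15 - 1/364.15))
= 91.10

91.10


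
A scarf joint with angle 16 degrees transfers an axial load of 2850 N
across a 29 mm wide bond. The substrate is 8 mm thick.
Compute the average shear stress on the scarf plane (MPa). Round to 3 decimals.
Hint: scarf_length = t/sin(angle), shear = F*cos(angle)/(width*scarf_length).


scarf_length = 8 / sin(16 deg) = 29.0236 mm
cos(16 deg) = 0.961262
shear stress = 2850 * 0.961262 / (29 * 29.0236)
= 3.255 MPa

3.255


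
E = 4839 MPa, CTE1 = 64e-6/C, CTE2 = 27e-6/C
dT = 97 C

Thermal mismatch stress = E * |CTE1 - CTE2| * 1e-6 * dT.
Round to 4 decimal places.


= 4839 * 37e-6 * 97
= 17.3672 MPa

17.3672


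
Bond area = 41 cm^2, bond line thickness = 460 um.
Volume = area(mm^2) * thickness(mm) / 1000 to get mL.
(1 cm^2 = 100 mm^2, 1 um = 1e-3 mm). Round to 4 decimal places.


area_mm2 = 41 * 100 = 4100
blt_mm = 460 * 1e-3 = 0.46
vol_mm3 = 4100 * 0.46 = 1886.0
vol_mL = 1886.0 / 1000 = 1.8860 mL

1.8860


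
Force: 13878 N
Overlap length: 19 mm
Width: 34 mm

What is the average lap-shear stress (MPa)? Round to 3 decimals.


Average shear stress = F / (overlap * width)
= 13878 / (19 * 34)
= 21.483 MPa

21.483


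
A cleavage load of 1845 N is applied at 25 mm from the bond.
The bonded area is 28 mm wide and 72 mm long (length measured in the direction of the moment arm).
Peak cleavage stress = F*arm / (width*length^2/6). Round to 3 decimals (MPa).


Moment = 1845 * 25 = 46125 N*mm
Section modulus = 28 * 5184 / 6 = 145152 / 6 mm^3
Stress = 46125 / (145152 / 6) = 276750 / 145152
= 1.907 MPa

1.907


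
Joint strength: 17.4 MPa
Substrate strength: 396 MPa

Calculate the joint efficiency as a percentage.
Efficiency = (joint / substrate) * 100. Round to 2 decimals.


Efficiency = (17.4 / 396) * 100 = 4.39%

4.39


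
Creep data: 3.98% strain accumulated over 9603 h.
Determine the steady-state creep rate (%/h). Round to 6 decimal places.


Rate = 3.98 / 9603 = 0.000414 %/h

0.000414


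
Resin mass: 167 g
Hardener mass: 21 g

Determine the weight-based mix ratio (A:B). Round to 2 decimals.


Ratio = 167 / 21 = 7.95

7.95


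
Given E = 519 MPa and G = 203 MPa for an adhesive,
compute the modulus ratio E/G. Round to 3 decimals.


E/G ratio = 519 / 203 = 2.557

2.557


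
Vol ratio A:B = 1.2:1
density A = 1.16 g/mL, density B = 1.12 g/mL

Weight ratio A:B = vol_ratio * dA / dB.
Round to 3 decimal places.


Weight ratio = 1.2 * 1.16 / 1.12
= 1.243

1.243


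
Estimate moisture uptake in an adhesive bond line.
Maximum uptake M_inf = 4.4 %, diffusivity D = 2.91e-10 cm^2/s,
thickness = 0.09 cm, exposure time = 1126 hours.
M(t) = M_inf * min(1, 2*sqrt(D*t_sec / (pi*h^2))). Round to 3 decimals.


Convert time: 1126 h = 4053600 s
ratio = min(1, 2*sqrt(2.91e-10*4053600/(pi*0.09^2)))
= 0.430605
M(t) = 4.4 * 0.430605 = 1.895%

1.895


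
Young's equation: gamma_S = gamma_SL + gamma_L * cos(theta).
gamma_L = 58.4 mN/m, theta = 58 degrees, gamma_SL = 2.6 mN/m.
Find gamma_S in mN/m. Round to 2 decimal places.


cos(58 deg) = 0.529919
gamma_S = 2.6 + 58.4 * 0.529919
= 33.55 mN/m

33.55


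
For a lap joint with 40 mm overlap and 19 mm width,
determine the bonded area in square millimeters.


Area = 40 * 19 = 760 mm^2

760


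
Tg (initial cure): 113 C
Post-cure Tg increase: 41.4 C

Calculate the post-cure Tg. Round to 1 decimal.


Post-cure Tg = 113 + 41.4 = 154.4 C

154.4


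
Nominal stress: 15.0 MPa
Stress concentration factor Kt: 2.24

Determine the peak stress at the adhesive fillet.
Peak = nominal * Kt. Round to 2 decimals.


Peak stress = 15.0 * 2.24
= 33.60 MPa

33.60


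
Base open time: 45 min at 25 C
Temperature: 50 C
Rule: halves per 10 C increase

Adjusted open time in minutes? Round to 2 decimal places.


Acceleration = 2^((50-25)/10) = 5.6569
Open time = 45 / 5.6569 = 7.95 min

7.95


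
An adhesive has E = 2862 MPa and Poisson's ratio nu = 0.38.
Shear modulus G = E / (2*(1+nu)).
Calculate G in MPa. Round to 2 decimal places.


G = 2862 / (2*(1+0.38))
= 2862 / 2.76
= 1036.96 MPa

1036.96


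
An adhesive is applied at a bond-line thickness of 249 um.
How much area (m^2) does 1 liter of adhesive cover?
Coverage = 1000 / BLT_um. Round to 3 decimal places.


Coverage = 1000 / 249 = 4.016 m^2

4.016


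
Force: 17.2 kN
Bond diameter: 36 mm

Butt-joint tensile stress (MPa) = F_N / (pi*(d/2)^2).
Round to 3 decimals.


F_N = 17.2 * 1000 = 17200.0 N
A = pi*(18.0)^2 = 1017.8760 mm^2
stress = 17200.0 / 1017.8760 = 16.898 MPa

16.898


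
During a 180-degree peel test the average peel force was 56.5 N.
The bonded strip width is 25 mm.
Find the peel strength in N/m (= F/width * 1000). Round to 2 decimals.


Peel strength = F/width * 1000
= 56.5 / 25 * 1000
= 2260.00 N/m

2260.00


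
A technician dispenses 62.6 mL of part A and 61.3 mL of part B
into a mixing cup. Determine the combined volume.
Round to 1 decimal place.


Combined volume = 62.6 + 61.3
= 123.9 mL

123.9


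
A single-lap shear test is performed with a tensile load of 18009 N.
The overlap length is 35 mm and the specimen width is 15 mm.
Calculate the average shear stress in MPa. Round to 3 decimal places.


Shear stress = F / (overlap * width)
= 18009 / (35 * 15)
= 18009 / 525
= 34.303 MPa

34.303


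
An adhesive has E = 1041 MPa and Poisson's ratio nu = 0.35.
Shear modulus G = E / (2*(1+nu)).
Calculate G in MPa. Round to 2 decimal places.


G = 1041 / (2*(1+0.35))
= 1041 / 2.70
= 385.56 MPa

385.56


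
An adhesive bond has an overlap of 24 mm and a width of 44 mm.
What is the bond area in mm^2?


Bond area = overlap * width
= 24 * 44
= 1056 mm^2

1056


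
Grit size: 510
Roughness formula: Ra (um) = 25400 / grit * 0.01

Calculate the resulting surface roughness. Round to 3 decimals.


Ra = 25400 / 510 * 0.01
= 0.498 um

0.498


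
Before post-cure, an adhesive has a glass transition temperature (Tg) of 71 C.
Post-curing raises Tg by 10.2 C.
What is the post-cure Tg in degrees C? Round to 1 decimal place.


Tg_post = Tg_base + delta_Tg
= 71 + 10.2
= 81.2 C

81.2


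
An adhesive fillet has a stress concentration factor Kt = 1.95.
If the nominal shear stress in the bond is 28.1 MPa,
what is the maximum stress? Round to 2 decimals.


Max stress = 28.1 * 1.95 = 54.80 MPa

54.80


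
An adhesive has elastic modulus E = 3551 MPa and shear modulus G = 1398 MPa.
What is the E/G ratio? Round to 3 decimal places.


E/G = 3551 / 1398 = 2.540

2.540


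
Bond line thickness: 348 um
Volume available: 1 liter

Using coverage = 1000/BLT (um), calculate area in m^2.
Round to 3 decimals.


1 L = 1e6 mm^3, thickness = 348 um = 0.348 mm
Area = 1e6 / 0.348 mm^2 = (1e6 / 0.348) / 1e6 m^2 = 1000 / 348 m^2
= 2.874 m^2

2.874


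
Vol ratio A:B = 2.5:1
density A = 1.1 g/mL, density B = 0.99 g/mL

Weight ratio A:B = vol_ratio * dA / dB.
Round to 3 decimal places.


Weight ratio = 2.5 * 1.1 / 0.99
= 2.778

2.778


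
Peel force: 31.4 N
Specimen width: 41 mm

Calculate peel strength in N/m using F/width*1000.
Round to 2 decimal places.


Peel strength = 31.4 / 41 * 1000 = 765.85 N/m

765.85


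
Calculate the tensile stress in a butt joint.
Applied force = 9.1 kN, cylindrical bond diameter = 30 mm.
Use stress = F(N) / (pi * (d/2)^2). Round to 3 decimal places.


A = pi * 15.0^2 = 706.8583 mm^2
sigma = 9100.0 / 706.8583 = 12.874 MPa

12.874


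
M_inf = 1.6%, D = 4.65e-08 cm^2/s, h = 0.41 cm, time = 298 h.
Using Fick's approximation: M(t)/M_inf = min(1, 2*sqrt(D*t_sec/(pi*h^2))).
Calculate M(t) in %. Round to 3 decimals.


t = 1072800 s
ratio = min(1, 2*sqrt(4.65e-08*1072800/(pi*0.1681)))
= 0.614691
M(t) = 1.6 * 0.614691 = 0.984%

0.984


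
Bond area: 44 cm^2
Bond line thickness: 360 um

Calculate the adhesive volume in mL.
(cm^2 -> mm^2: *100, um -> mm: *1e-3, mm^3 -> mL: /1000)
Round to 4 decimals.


V = 44*100 * 360*1e-3 / 1000
= 1.5840 mL

1.5840


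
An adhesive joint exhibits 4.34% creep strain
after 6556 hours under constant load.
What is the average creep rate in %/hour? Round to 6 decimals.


Creep rate = strain / time
= 4.34 / 6556
= 0.000662 %/h

0.000662


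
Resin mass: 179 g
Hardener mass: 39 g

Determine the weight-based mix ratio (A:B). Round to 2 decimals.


Ratio = 179 / 39 = 4.59

4.59


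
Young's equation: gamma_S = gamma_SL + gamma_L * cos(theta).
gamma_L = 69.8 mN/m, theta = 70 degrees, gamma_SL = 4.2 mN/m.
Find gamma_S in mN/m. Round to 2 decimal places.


cos(70 deg) = 0.342020
gamma_S = 4.2 + 69.8 * 0.342020
= 28.07 mN/m

28.07


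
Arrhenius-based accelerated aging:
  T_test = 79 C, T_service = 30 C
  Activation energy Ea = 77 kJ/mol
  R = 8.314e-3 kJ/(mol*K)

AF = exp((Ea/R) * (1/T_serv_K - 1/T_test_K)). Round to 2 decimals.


T_test_K = 352.15, T_serv_K = 303.15
AF = exp((77/8.314e-3) * (1/303.15 - 1/352.15))
= 70.18

70.18


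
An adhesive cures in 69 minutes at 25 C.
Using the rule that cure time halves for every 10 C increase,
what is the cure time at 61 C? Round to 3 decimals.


Factor = 2^((61 - 25) / 10) = 12.1257
Cure time = 69 / 12.1257
= 5.690 minutes

5.690


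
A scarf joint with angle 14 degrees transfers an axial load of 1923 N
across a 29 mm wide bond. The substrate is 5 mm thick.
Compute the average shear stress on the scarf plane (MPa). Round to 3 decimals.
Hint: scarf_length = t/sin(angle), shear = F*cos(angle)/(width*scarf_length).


scarf_length = 5 / sin(14 deg) = 20.6678 mm
cos(14 deg) = 0.970296
shear stress = 1923 * 0.970296 / (29 * 20.6678)
= 3.113 MPa

3.113


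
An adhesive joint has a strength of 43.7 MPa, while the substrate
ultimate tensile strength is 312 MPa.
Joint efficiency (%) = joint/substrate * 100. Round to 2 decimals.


Efficiency = 43.7 / 312 * 100
= 14.01%

14.01


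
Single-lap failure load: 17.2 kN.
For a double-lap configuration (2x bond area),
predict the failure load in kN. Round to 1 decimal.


Failure load = 17.2 * 2 = 34.4 kN

34.4


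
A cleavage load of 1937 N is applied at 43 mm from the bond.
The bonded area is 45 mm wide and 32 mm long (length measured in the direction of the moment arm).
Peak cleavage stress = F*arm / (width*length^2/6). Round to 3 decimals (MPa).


Moment = 1937 * 43 = 83291 N*mm
Section modulus = 45 * 1024 / 6 = 46080 / 6 mm^3
Stress = 83291 / (46080 / 6) = 499746 / 46080
= 10.845 MPa

10.845


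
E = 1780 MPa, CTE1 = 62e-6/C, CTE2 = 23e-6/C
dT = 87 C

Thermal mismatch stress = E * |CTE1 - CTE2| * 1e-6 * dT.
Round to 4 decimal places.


= 1780 * 39e-6 * 87
= 6.0395 MPa

6.0395


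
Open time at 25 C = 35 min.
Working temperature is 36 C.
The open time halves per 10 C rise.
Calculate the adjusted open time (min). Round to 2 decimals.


factor = 2^((36 - 25) / 10) = 2.1435
ot = 35 / 2.1435 = 16.33 min

16.33


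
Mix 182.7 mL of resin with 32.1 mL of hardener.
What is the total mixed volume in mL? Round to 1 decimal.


Total = 182.7 + 32.1 = 214.8 mL

214.8


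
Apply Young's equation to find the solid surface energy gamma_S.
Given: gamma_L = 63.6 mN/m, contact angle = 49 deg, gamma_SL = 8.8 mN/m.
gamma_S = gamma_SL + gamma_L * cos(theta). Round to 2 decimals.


theta_rad = 49 * pi/180 = 0.855211
gamma_S = 8.8 + 63.6 * cos(0.855211)
= 50.53 mN/m

50.53


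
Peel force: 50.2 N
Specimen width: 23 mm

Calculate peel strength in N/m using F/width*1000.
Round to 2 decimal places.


Peel strength = 50.2 / 23 * 1000 = 2182.61 N/m

2182.61


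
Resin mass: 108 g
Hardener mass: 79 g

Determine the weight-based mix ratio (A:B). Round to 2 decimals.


Ratio = 108 / 79 = 1.37

1.37


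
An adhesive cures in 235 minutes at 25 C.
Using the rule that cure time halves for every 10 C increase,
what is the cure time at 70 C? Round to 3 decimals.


Factor = 2^((70 - 25) / 10) = 22.6274
Cure time = 235 / 22.6274
= 10.386 minutes

10.386


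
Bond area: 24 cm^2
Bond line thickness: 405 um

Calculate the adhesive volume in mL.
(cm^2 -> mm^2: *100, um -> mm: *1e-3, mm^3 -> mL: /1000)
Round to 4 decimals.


V = 24*100 * 405*1e-3 / 1000
= 0.9720 mL

0.9720


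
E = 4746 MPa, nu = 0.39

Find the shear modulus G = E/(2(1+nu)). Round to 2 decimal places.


G = 4746 / (2 * 1.39)
= 1707.19 MPa

1707.19


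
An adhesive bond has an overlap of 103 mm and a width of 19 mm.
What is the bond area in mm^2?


Bond area = overlap * width
= 103 * 19
= 1957 mm^2

1957


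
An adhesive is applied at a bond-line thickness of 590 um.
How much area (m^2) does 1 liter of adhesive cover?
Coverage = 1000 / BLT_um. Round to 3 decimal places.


Coverage = 1000 / 590 = 1.695 m^2

1.695


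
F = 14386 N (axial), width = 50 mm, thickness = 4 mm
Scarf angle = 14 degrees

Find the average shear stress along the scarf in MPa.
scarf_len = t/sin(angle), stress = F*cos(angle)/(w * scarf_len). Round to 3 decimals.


scarf_len = 4/sin(14 deg) = 16.5343
cos(14 deg) = 0.970296
stress = 14386*0.970296/(50*16.5343) = 16.885 MPa

16.885


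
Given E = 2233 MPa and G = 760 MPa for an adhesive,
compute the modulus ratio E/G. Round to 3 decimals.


E/G ratio = 2233 / 760 = 2.938

2.938


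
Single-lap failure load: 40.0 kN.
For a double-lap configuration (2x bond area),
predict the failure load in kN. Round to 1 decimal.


Failure load = 40.0 * 2 = 80.0 kN

80.0


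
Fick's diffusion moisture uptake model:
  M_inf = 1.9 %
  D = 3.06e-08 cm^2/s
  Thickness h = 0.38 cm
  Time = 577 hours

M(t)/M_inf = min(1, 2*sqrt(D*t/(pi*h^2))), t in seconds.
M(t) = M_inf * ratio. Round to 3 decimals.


t_sec = 577 * 3600 = 2077200
ratio = 2*sqrt(3.06e-08*2077200/(pi*0.38^2))
= min(1, 0.748637)
= 0.748637
M(t) = 1.9 * 0.748637 = 1.422 %

1.422


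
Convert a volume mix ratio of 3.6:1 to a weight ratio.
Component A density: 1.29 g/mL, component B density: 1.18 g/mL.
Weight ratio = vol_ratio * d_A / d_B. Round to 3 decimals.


= 3.6 * 1.29 / 1.18 = 3.936

3.936


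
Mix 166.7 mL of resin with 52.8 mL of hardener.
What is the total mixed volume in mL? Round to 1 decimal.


Total = 166.7 + 52.8 = 219.5 mL

219.5


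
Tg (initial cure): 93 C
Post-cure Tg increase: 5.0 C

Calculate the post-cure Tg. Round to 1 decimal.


Post-cure Tg = 93 + 5.0 = 98.0 C

98.0


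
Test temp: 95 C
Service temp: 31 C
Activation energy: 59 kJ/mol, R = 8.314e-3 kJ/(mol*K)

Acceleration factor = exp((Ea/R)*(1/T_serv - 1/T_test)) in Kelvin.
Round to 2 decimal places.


AF = exp((59/0.008314)*(1/304.15 - 1/368.15))
= 57.75

57.75
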